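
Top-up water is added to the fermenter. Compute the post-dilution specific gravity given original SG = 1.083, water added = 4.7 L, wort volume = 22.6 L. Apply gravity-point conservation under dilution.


SG_new = 1 + (SG_old − 1)·V_old/(V_old + V_water)
pts = (1.083 − 1)·1000·22.6/(22.6 + 4.7) = 68.7106
SG_new = 1 + 68.7106/1000

1.0687


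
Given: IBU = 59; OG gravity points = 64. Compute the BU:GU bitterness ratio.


BU:GU = IBU / OG_points
BU:GU = 59 / 64

0.9219


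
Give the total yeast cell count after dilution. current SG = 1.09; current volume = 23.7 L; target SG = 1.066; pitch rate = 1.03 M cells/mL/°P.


V_w = V·((SG_c−1)/(SG_t−1)−1);  °P = 259 − 259/SG_t;  cells = rate·(V+V_w)·°P
V_w = 23.7·((1.09−1)/(1.066−1)−1) = 8.6182
V_final = 23.7 + 8.6182 = 32.3182
°P = 259 − 259/1.066 = 16.0356
cells = 1.03·32.3182·16.0356

533.7903 billion cells


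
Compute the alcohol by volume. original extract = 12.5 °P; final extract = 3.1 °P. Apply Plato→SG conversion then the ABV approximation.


SG = 259/(259 − P);  ABV = (OG − FG)·131.25
OG = 259/(259 − 12.5) = 1.0507
FG = 259/(259 − 3.1) = 1.0121
ABV = (1.0507 − 1.0121)·131.25

5.0657 % ABV


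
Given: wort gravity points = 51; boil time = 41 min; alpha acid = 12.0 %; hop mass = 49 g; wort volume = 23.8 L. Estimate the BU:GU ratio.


U = 1.65·0.000125^(GP/1000)·(1−e^(−0.04t))/4.15;  IBU = (α/100)·m·U·1000/V;  BU:GU = IBU/GP
U = 1.65·0.000125^(51/1000)·(1−e^(−0.04·41))/4.15 = 0.2026
IBU = (12.0/100)·49·0.2026·1000/23.8 = 50.0639
BU:GU = 50.0639/51

0.9816


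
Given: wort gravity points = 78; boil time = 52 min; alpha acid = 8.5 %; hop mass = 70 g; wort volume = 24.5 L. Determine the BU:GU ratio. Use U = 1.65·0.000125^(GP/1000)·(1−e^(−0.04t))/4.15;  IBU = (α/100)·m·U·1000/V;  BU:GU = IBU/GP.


U = 1.65·0.000125^(78/1000)·(1−e^(−0.04·52))/4.15 = 0.1726
IBU = (8.5/100)·70·0.1726·1000/24.5 = 41.9168
BU:GU = 41.9168/78

0.5374


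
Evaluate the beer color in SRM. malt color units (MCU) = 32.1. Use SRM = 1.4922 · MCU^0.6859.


SRM = 1.4922 · 32.1^0.6859

16.1116 SRM


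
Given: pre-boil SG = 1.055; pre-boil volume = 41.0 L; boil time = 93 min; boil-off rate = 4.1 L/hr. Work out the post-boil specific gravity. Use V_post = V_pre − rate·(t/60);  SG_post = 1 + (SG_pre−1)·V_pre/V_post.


V_post = 41.0 − 4.1·(93/60) = 34.6450
SG_post = 1 + (1.055 − 1)·41.0/34.6450

1.0651


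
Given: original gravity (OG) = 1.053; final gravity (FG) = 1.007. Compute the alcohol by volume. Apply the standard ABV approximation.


ABV = (OG − FG) · 131.25
ABV = (1.053 − 1.007) · 131.25

6.0375 % ABV


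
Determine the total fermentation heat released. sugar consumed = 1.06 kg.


Q = m_sugar · 590 kJ/kg
Q = 1.06 · 590

625.4000 kJ


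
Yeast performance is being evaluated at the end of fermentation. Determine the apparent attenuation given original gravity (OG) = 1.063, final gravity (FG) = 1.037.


AA = (OG − FG)/(OG − 1) · 100
AA = (1.063 − 1.037)/(1.063 − 1) · 100

41.2698 %


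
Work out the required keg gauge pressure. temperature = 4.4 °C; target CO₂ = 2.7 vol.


psi = vols/(0.01821 + 0.09011·e^(−0.04·T)) − 14.695
psi = 2.7/(0.01821 + 0.09011·e^(−0.04·4.4)) − 14.695

14.0964 psi


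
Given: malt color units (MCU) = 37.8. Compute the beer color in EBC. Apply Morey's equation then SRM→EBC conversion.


SRM = 1.4922·MCU^0.6859;  EBC = SRM·1.97
SRM = 1.4922·37.8^0.6859 = 18.0231
EBC = 18.0231·1.97

35.5054 EBC


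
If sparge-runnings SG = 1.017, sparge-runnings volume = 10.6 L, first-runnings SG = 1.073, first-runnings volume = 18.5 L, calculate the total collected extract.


total = Σ (SG_i − 1)·1000·V_i
first = (1.073 − 1)·1000·18.5 = 1350.5000
sparge = (1.017 − 1)·1000·10.6 = 180.2000
total = 1350.5000 + 180.2000

1530.7000 gravity·L


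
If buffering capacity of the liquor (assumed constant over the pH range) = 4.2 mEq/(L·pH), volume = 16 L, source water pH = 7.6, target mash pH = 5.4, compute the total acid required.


acid = buffering capacity · (pH_source − pH_target) · V
acid = 4.2 · (7.6 − 5.4) · 16

147.8400 mEq


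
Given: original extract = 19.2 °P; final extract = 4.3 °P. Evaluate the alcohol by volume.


SG = 259/(259 − P);  ABV = (OG − FG)·131.25
OG = 259/(259 − 19.2) = 1.0801
FG = 259/(259 − 4.3) = 1.0169
ABV = (1.0801 − 1.0169)·131.25

8.2929 % ABV


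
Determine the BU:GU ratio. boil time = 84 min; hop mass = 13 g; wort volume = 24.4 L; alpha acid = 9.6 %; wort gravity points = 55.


U = 1.65·0.000125^(GP/1000)·(1−e^(−0.04t))/4.15;  IBU = (α/100)·m·U·1000/V;  BU:GU = IBU/GP
U = 1.65·0.000125^(55/1000)·(1−e^(−0.04·84))/4.15 = 0.2341
IBU = (9.6/100)·13·0.2341·1000/24.4 = 11.9739
BU:GU = 11.9739/55

0.2177


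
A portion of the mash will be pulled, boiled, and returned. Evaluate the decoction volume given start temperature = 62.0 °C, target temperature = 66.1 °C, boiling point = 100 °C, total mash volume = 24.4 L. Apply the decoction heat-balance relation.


V_dec = V_total·(T_target − T_start)/(T_boil − T_start)
V_dec = 24.4·(66.1 − 62.0)/(100 − 62.0)

2.6326 L


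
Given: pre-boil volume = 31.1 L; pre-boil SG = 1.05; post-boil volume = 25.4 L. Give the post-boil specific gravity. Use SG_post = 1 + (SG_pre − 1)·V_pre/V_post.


pts_pre = (1.05 − 1)·1000 = 50.0000
pts_post = 50.0000·31.1/25.4 = 61.2205
SG_post = 1 + 61.2205/1000

1.0612


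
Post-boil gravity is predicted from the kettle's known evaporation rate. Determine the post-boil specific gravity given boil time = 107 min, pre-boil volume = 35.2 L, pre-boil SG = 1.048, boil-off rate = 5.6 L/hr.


V_post = V_pre − rate·(t/60);  SG_post = 1 + (SG_pre−1)·V_pre/V_post
V_post = 35.2 − 5.6·(107/60) = 25.2133
SG_post = 1 + (1.048 − 1)·35.2/25.2133

1.0670


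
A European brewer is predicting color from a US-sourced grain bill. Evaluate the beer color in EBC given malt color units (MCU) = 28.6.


SRM = 1.4922·MCU^0.6859;  EBC = SRM·1.97
SRM = 1.4922·28.6^0.6859 = 14.8850
EBC = 14.8850·1.97

29.3234 EBC


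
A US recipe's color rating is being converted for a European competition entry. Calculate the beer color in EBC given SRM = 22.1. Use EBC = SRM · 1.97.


EBC = 22.1 · 1.97

43.5370 EBC


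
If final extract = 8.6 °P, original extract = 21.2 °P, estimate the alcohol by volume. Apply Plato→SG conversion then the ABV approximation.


SG = 259/(259 − P);  ABV = (OG − FG)·131.25
OG = 259/(259 − 21.2) = 1.0892
FG = 259/(259 − 8.6) = 1.0343
ABV = (1.0892 − 1.0343)·131.25

7.1932 % ABV


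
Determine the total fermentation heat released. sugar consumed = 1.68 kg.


Q = m_sugar · 590 kJ/kg
Q = 1.68 · 590

991.2000 kJ


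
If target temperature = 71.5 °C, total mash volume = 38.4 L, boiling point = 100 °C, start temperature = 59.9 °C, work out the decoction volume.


V_dec = V_total·(T_target − T_start)/(T_boil − T_start)
V_dec = 38.4·(71.5 − 59.9)/(100 − 59.9)

11.1082 L


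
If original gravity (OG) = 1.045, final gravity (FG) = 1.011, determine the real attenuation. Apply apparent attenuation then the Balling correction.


AA = (OG−FG)/(OG−1)·100;  RA = AA·0.8192
AA = (1.045 − 1.011)/(1.045 − 1)·100 = 75.5556
RA = 75.5556·0.8192

61.8951 %


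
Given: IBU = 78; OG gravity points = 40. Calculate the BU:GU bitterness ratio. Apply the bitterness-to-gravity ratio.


BU:GU = IBU / OG_points
BU:GU = 78 / 40

1.9500


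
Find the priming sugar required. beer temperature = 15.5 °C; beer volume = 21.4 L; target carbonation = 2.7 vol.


residual = 14.695·(0.01821 + 0.09011·e^(−0.04·T));  sugar = (target − residual)·4.0·V
residual = 14.695·(0.01821 + 0.09011·e^(−0.04·15.5)) = 0.9799
sugar = (2.7 − 0.9799)·4.0·21.4

147.2385 g


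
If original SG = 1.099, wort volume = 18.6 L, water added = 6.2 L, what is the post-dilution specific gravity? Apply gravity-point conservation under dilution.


SG_new = 1 + (SG_old − 1)·V_old/(V_old + V_water)
pts = (1.099 − 1)·1000·18.6/(18.6 + 6.2) = 74.2500
SG_new = 1 + 74.2500/1000

1.0742


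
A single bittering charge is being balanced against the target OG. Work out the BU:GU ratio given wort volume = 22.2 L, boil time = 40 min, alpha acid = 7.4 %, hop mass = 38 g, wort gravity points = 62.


U = 1.65·0.000125^(GP/1000)·(1−e^(−0.04t))/4.15;  IBU = (α/100)·m·U·1000/V;  BU:GU = IBU/GP
U = 1.65·0.000125^(62/1000)·(1−e^(−0.04·40))/4.15 = 0.1818
IBU = (7.4/100)·38·0.1818·1000/22.2 = 23.0232
BU:GU = 23.0232/62

0.3713


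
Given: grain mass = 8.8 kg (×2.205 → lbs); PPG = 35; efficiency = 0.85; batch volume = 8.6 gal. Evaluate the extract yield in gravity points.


points = lbs × PPG × eff / vol
lbs = 8.8 × 2.205 = 19.4040
points = 19.4040 × 35 × 0.85 / 8.6

67.1243 points


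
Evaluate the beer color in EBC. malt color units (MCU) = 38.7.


SRM = 1.4922·MCU^0.6859;  EBC = SRM·1.97
SRM = 1.4922·38.7^0.6859 = 18.3163
EBC = 18.3163·1.97

36.0831 EBC


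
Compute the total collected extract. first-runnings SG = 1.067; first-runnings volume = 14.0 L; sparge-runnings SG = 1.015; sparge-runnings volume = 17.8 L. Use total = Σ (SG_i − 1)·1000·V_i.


first = (1.067 − 1)·1000·14.0 = 938.0000
sparge = (1.015 − 1)·1000·17.8 = 267.0000
total = 938.0000 + 267.0000

1205.0000 gravity·L


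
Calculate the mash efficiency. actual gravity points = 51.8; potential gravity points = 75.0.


efficiency = actual / potential × 100
efficiency = 51.8 / 75.0 × 100

69.0667 %


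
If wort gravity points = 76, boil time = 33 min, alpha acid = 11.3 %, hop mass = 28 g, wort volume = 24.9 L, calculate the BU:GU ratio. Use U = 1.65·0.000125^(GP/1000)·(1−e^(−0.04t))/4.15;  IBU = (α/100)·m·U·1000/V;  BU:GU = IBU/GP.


U = 1.65·0.000125^(76/1000)·(1−e^(−0.04·33))/4.15 = 0.1472
IBU = (11.3/100)·28·0.1472·1000/24.9 = 18.7009
BU:GU = 18.7009/76

0.2461


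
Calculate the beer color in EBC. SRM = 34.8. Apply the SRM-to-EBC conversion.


EBC = SRM · 1.97
EBC = 34.8 · 1.97

68.5560 EBC


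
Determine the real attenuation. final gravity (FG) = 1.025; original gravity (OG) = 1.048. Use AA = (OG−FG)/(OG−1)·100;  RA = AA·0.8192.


AA = (1.048 − 1.025)/(1.048 − 1)·100 = 47.9167
RA = 47.9167·0.8192

39.2533 %


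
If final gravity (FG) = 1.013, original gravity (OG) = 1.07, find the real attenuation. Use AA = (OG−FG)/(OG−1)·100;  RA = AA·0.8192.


AA = (1.07 − 1.013)/(1.07 − 1)·100 = 81.4286
RA = 81.4286·0.8192

66.7063 %


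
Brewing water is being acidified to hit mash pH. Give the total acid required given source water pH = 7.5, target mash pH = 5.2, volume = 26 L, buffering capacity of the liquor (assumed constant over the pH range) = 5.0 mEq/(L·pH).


acid = buffering capacity · (pH_source − pH_target) · V
acid = 5.0 · (7.5 − 5.2) · 26

299.0000 mEq


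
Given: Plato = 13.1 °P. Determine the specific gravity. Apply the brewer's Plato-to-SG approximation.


SG = 259/(259 − P)
SG = 259/(259 − 13.1)

1.0533


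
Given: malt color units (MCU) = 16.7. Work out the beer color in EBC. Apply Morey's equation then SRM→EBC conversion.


SRM = 1.4922·MCU^0.6859;  EBC = SRM·1.97
SRM = 1.4922·16.7^0.6859 = 10.2917
EBC = 10.2917·1.97

20.2747 EBC


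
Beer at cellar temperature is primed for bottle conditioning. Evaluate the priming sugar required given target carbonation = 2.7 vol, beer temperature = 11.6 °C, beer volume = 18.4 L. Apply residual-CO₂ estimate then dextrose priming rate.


residual = 14.695·(0.01821 + 0.09011·e^(−0.04·T));  sugar = (target − residual)·4.0·V
residual = 14.695·(0.01821 + 0.09011·e^(−0.04·11.6)) = 1.1002
sugar = (2.7 − 1.1002)·4.0·18.4

117.7465 g


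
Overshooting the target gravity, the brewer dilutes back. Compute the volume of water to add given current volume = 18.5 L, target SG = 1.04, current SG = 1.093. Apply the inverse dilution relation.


V_water = V·((SG_curr − 1)/(SG_target − 1) − 1)
V_water = 18.5·((1.093 − 1)/(1.04 − 1) − 1)

24.5125 L


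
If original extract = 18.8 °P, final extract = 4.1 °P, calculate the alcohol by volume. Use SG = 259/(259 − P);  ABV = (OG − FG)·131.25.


OG = 259/(259 − 18.8) = 1.0783
FG = 259/(259 − 4.1) = 1.0161
ABV = (1.0783 − 1.0161)·131.25

8.1616 % ABV


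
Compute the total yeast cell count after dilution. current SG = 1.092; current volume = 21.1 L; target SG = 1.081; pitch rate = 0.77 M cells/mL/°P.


V_w = V·((SG_c−1)/(SG_t−1)−1);  °P = 259 − 259/SG_t;  cells = rate·(V+V_w)·°P
V_w = 21.1·((1.092−1)/(1.081−1)−1) = 2.8654
V_final = 21.1 + 2.8654 = 23.9654
°P = 259 − 259/1.081 = 19.4070
cells = 0.77·23.9654·19.4070

358.1254 billion cells


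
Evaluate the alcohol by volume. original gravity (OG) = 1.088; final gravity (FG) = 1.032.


ABV = (OG − FG) · 131.25
ABV = (1.088 − 1.032) · 131.25

7.3500 % ABV


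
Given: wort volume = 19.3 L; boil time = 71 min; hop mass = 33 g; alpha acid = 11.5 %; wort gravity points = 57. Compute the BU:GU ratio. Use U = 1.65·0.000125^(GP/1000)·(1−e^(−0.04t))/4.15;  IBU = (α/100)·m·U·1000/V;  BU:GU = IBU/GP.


U = 1.65·0.000125^(57/1000)·(1−e^(−0.04·71))/4.15 = 0.2243
IBU = (11.5/100)·33·0.2243·1000/19.3 = 44.1031
BU:GU = 44.1031/57

0.7737


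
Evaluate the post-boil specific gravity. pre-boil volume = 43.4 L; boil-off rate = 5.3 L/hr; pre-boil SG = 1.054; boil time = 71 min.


V_post = V_pre − rate·(t/60);  SG_post = 1 + (SG_pre−1)·V_pre/V_post
V_post = 43.4 − 5.3·(71/60) = 37.1283
SG_post = 1 + (1.054 − 1)·43.4/37.1283

1.0631


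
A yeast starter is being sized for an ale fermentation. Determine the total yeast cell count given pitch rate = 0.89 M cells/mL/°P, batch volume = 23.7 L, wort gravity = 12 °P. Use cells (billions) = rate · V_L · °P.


cells = 0.89 · 23.7 · 12

253.1160 billion cells


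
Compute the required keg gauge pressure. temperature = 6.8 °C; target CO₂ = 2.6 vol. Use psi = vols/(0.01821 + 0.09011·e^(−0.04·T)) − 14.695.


psi = 2.6/(0.01821 + 0.09011·e^(−0.04·6.8)) − 14.695

15.2380 psi


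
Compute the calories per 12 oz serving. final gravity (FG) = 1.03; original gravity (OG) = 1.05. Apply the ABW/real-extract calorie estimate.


ABW = (OG−FG)·131.25·0.79/FG;  °P = 259 − 259/SG (for OG→OE and FG→AE);  RE = 0.1808·OE + 0.8192·AE;  Cal = (6.9·ABW + 4·(RE−0.1))·FG·3.55
ABW = (1.05 − 1.03)·131.25·0.79/1.03 = 2.0133
OE = 259 − 259/1.05 = 12.3333 °P
AE = 259 − 259/1.03 = 7.5437 °P
RE = 0.1808·12.3333 + 0.8192·7.5437 = 8.4097 °P
Cal = (6.9·2.0133 + 4·(8.4097−0.1))·1.03·3.55

172.3335 kcal


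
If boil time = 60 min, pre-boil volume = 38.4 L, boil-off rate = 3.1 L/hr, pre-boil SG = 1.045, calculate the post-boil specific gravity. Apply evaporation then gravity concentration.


V_post = V_pre − rate·(t/60);  SG_post = 1 + (SG_pre−1)·V_pre/V_post
V_post = 38.4 − 3.1·(60/60) = 35.3000
SG_post = 1 + (1.045 − 1)·38.4/35.3000

1.0490


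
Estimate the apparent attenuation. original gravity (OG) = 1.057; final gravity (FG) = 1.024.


AA = (OG − FG)/(OG − 1) · 100
AA = (1.057 − 1.024)/(1.057 − 1) · 100

57.8947 %


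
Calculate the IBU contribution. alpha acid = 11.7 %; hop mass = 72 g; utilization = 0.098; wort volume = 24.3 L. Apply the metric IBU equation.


IBU = (α/100)·mass·U·1000 / V
IBU = (11.7/100)·72·0.098·1000 / 24.3

33.9733 IBU


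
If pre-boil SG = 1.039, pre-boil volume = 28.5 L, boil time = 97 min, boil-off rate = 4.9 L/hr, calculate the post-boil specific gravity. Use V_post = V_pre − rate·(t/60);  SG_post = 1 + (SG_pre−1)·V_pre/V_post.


V_post = 28.5 − 4.9·(97/60) = 20.5783
SG_post = 1 + (1.039 − 1)·28.5/20.5783

1.0540


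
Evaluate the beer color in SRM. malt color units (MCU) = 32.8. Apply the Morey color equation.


SRM = 1.4922 · MCU^0.6859
SRM = 1.4922 · 32.8^0.6859

16.3518 SRM


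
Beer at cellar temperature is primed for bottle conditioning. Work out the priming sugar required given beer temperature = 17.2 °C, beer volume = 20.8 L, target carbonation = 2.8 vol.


residual = 14.695·(0.01821 + 0.09011·e^(−0.04·T));  sugar = (target − residual)·4.0·V
residual = 14.695·(0.01821 + 0.09011·e^(−0.04·17.2)) = 0.9331
sugar = (2.8 − 0.9331)·4.0·20.8

155.3264 g


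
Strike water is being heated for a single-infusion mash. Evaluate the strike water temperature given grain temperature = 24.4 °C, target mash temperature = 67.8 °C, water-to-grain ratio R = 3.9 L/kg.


T_strike = (0.41/R)·(T_mash − T_grain) + T_mash
T_strike = (0.41/3.9)·(67.8 − 24.4) + 67.8

72.3626 °C


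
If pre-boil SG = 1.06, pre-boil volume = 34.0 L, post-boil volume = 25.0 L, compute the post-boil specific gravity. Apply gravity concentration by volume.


SG_post = 1 + (SG_pre − 1)·V_pre/V_post
pts_pre = (1.06 − 1)·1000 = 60.0000
pts_post = 60.0000·34.0/25.0 = 81.6000
SG_post = 1 + 81.6000/1000

1.0816


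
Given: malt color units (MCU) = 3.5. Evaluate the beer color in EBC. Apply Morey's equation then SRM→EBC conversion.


SRM = 1.4922·MCU^0.6859;  EBC = SRM·1.97
SRM = 1.4922·3.5^0.6859 = 3.5237
EBC = 3.5237·1.97

6.9418 EBC


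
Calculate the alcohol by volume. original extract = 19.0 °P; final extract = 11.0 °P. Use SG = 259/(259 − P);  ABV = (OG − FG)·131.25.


OG = 259/(259 − 19.0) = 1.0792
FG = 259/(259 − 11.0) = 1.0444
ABV = (1.0792 − 1.0444)·131.25

4.5691 % ABV


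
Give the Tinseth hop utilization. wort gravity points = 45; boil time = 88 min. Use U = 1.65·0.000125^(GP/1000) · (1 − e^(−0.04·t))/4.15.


bigness = 1.65·0.000125^(45/1000) = 1.1011
boil_factor = (1 − e^(−0.04·88))/4.15 = 0.2338
U = 1.1011 · 0.2338

0.2575


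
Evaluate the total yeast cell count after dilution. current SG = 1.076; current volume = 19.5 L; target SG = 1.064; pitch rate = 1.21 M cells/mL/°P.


V_w = V·((SG_c−1)/(SG_t−1)−1);  °P = 259 − 259/SG_t;  cells = rate·(V+V_w)·°P
V_w = 19.5·((1.076−1)/(1.064−1)−1) = 3.6562
V_final = 19.5 + 3.6562 = 23.1562
°P = 259 − 259/1.064 = 15.5789
cells = 1.21·23.1562·15.5789

436.5075 billion cells


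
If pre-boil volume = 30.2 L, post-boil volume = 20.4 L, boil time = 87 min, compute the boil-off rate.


rate = (V_pre − V_post) / (t_min/60)
rate = (30.2 − 20.4) / (87/60)

6.7586 L/hr


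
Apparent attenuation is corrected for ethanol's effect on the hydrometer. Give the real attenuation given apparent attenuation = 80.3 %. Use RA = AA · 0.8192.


RA = 80.3 · 0.8192

65.7818 %


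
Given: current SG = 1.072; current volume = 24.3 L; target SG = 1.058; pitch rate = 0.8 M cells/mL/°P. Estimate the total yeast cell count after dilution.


V_w = V·((SG_c−1)/(SG_t−1)−1);  °P = 259 − 259/SG_t;  cells = rate·(V+V_w)·°P
V_w = 24.3·((1.072−1)/(1.058−1)−1) = 5.8655
V_final = 24.3 + 5.8655 = 30.1655
°P = 259 − 259/1.058 = 14.1985
cells = 0.8·30.1655·14.1985

342.6438 billion cells


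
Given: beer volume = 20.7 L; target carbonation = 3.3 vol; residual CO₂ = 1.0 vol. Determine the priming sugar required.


sugar = (target − residual)·4.0·V
sugar = (3.3 − 1.0)·4.0·20.7

190.4400 g


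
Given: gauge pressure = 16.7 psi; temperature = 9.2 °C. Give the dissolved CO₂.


vols = (P + 14.695)·(0.01821 + 0.09011·e^(−0.04·T))
vols = (16.7 + 14.695)·(0.01821 + 0.09011·e^(−0.04·9.2))

2.5297 volumes


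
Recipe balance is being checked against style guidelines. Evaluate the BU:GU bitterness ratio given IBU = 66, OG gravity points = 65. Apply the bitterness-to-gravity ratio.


BU:GU = IBU / OG_points
BU:GU = 66 / 65

1.0154


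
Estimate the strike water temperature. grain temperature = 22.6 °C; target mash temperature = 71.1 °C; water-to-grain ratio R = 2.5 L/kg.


T_strike = (0.41/R)·(T_mash − T_grain) + T_mash
T_strike = (0.41/2.5)·(71.1 − 22.6) + 71.1

79.0540 °C


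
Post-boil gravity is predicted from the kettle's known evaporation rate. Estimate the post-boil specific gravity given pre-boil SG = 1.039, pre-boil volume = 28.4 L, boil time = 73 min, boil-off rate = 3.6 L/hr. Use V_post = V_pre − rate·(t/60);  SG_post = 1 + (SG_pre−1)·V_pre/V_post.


V_post = 28.4 − 3.6·(73/60) = 24.0200
SG_post = 1 + (1.039 − 1)·28.4/24.0200

1.0461


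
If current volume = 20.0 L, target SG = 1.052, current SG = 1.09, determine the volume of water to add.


V_water = V·((SG_curr − 1)/(SG_target − 1) − 1)
V_water = 20.0·((1.09 − 1)/(1.052 − 1) − 1)

14.6154 L


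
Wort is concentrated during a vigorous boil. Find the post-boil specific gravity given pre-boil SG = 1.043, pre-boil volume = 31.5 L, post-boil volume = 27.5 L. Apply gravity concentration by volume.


SG_post = 1 + (SG_pre − 1)·V_pre/V_post
pts_pre = (1.043 − 1)·1000 = 43.0000
pts_post = 43.0000·31.5/27.5 = 49.2545
SG_post = 1 + 49.2545/1000

1.0493


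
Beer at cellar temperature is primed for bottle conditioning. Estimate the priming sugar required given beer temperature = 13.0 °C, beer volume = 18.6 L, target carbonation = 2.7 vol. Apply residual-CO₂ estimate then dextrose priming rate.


residual = 14.695·(0.01821 + 0.09011·e^(−0.04·T));  sugar = (target − residual)·4.0·V
residual = 14.695·(0.01821 + 0.09011·e^(−0.04·13.0)) = 1.0548
sugar = (2.7 − 1.0548)·4.0·18.6

122.3999 g


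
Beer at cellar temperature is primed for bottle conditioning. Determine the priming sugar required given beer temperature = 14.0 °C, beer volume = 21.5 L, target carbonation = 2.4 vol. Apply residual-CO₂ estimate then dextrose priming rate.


residual = 14.695·(0.01821 + 0.09011·e^(−0.04·T));  sugar = (target − residual)·4.0·V
residual = 14.695·(0.01821 + 0.09011·e^(−0.04·14.0)) = 1.0240
sugar = (2.4 − 1.0240)·4.0·21.5

118.3384 g


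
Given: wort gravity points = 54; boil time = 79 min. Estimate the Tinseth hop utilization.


U = 1.65·0.000125^(GP/1000) · (1 − e^(−0.04·t))/4.15
bigness = 1.65·0.000125^(54/1000) = 1.0156
boil_factor = (1 − e^(−0.04·79))/4.15 = 0.2307
U = 1.0156 · 0.2307

0.2343


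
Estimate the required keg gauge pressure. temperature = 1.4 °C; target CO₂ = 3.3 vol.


psi = vols/(0.01821 + 0.09011·e^(−0.04·T)) − 14.695
psi = 3.3/(0.01821 + 0.09011·e^(−0.04·1.4)) − 14.695

17.2160 psi


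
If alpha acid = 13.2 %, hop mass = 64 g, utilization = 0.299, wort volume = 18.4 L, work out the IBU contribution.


IBU = (α/100)·mass·U·1000 / V
IBU = (13.2/100)·64·0.299·1000 / 18.4

137.2800 IBU


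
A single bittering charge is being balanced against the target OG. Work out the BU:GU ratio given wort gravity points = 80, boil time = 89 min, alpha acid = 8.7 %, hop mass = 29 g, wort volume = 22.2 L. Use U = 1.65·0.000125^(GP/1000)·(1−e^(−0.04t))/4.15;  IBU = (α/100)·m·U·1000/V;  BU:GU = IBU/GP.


U = 1.65·0.000125^(80/1000)·(1−e^(−0.04·89))/4.15 = 0.1882
IBU = (8.7/100)·29·0.1882·1000/22.2 = 21.3906
BU:GU = 21.3906/80

0.2674


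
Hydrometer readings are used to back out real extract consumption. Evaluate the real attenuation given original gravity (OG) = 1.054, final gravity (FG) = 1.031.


AA = (OG−FG)/(OG−1)·100;  RA = AA·0.8192
AA = (1.054 − 1.031)/(1.054 − 1)·100 = 42.5926
RA = 42.5926·0.8192

34.8919 %


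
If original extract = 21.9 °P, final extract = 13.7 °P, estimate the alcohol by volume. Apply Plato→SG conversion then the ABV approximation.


SG = 259/(259 − P);  ABV = (OG − FG)·131.25
OG = 259/(259 − 21.9) = 1.0924
FG = 259/(259 − 13.7) = 1.0558
ABV = (1.0924 − 1.0558)·131.25

4.7927 % ABV


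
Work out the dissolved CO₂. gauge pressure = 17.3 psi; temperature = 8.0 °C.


vols = (P + 14.695)·(0.01821 + 0.09011·e^(−0.04·T))
vols = (17.3 + 14.695)·(0.01821 + 0.09011·e^(−0.04·8.0))

2.6762 volumes


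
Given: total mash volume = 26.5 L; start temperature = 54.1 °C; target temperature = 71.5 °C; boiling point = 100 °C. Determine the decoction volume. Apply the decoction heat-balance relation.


V_dec = V_total·(T_target − T_start)/(T_boil − T_start)
V_dec = 26.5·(71.5 − 54.1)/(100 − 54.1)

10.0458 L


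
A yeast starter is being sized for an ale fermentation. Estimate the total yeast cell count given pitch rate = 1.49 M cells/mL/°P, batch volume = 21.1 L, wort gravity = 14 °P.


cells (billions) = rate · V_L · °P
cells = 1.49 · 21.1 · 14

440.1460 billion cells


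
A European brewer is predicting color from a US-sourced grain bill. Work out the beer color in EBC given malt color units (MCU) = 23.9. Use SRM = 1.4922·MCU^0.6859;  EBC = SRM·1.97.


SRM = 1.4922·23.9^0.6859 = 13.1604
EBC = 13.1604·1.97

25.9261 EBC


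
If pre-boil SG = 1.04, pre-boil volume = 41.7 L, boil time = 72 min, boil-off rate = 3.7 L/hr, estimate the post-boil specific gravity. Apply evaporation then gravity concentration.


V_post = V_pre − rate·(t/60);  SG_post = 1 + (SG_pre−1)·V_pre/V_post
V_post = 41.7 − 3.7·(72/60) = 37.2600
SG_post = 1 + (1.04 − 1)·41.7/37.2600

1.0448


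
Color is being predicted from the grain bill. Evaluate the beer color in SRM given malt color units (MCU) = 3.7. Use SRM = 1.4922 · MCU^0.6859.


SRM = 1.4922 · 3.7^0.6859

3.6606 SRM


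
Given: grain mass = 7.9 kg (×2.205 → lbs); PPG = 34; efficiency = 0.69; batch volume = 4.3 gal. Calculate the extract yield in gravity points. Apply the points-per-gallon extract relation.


points = lbs × PPG × eff / vol
lbs = 7.9 × 2.205 = 17.4195
points = 17.4195 × 34 × 0.69 / 4.3

95.0376 points


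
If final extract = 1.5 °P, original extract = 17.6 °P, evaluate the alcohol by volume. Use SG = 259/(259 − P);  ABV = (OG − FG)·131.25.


OG = 259/(259 − 17.6) = 1.0729
FG = 259/(259 − 1.5) = 1.0058
ABV = (1.0729 − 1.0058)·131.25

8.8046 % ABV


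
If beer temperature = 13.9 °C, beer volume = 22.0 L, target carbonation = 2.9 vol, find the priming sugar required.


residual = 14.695·(0.01821 + 0.09011·e^(−0.04·T));  sugar = (target − residual)·4.0·V
residual = 14.695·(0.01821 + 0.09011·e^(−0.04·13.9)) = 1.0270
sugar = (2.9 − 1.0270)·4.0·22.0

164.8237 g


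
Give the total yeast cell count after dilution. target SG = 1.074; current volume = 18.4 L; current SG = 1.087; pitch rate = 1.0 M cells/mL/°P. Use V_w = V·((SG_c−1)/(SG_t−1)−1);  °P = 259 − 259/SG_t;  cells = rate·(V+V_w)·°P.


V_w = 18.4·((1.087−1)/(1.074−1)−1) = 3.2324
V_final = 18.4 + 3.2324 = 21.6324
°P = 259 − 259/1.074 = 17.8454
cells = 1.0·21.6324·17.8454

386.0402 billion cells


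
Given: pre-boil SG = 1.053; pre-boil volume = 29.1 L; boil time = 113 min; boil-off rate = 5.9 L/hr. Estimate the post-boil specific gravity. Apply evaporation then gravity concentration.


V_post = V_pre − rate·(t/60);  SG_post = 1 + (SG_pre−1)·V_pre/V_post
V_post = 29.1 − 5.9·(113/60) = 17.9883
SG_post = 1 + (1.053 − 1)·29.1/17.9883

1.0857


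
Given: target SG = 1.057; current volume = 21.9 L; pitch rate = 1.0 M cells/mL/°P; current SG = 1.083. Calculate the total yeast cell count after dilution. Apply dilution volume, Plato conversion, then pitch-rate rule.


V_w = V·((SG_c−1)/(SG_t−1)−1);  °P = 259 − 259/SG_t;  cells = rate·(V+V_w)·°P
V_w = 21.9·((1.083−1)/(1.057−1)−1) = 9.9895
V_final = 21.9 + 9.9895 = 31.8895
°P = 259 − 259/1.057 = 13.9669
cells = 1.0·31.8895·13.9669

445.3967 billion cells


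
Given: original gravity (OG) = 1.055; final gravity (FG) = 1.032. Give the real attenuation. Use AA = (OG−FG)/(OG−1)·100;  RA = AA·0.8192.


AA = (1.055 − 1.032)/(1.055 − 1)·100 = 41.8182
RA = 41.8182·0.8192

34.2575 %


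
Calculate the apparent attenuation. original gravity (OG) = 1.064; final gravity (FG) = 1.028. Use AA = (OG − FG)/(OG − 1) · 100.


AA = (1.064 − 1.028)/(1.064 − 1) · 100

56.2500 %


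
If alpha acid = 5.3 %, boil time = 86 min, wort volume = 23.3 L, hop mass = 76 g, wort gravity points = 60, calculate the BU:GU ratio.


U = 1.65·0.000125^(GP/1000)·(1−e^(−0.04t))/4.15;  IBU = (α/100)·m·U·1000/V;  BU:GU = IBU/GP
U = 1.65·0.000125^(60/1000)·(1−e^(−0.04·86))/4.15 = 0.2244
IBU = (5.3/100)·76·0.2244·1000/23.3 = 38.7999
BU:GU = 38.7999/60

0.6467


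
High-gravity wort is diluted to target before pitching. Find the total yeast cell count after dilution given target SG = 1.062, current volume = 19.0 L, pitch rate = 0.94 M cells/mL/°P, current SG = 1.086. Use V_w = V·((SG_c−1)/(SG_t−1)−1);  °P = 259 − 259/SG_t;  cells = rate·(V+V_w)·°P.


V_w = 19.0·((1.086−1)/(1.062−1)−1) = 7.3548
V_final = 19.0 + 7.3548 = 26.3548
°P = 259 − 259/1.062 = 15.1205
cells = 0.94·26.3548·15.1205

374.5891 billion cells


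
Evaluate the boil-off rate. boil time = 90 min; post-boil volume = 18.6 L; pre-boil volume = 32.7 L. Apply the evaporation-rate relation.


rate = (V_pre − V_post) / (t_min/60)
rate = (32.7 − 18.6) / (90/60)

9.4000 L/hr


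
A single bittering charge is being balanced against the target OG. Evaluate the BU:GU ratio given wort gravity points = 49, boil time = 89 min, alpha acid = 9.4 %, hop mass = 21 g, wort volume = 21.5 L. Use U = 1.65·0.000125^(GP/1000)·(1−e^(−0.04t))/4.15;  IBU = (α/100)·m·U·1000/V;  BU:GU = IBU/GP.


U = 1.65·0.000125^(49/1000)·(1−e^(−0.04·89))/4.15 = 0.2487
IBU = (9.4/100)·21·0.2487·1000/21.5 = 22.8330
BU:GU = 22.8330/49

0.4660


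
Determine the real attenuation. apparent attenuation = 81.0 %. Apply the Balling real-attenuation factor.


RA = AA · 0.8192
RA = 81.0 · 0.8192

66.3552 %


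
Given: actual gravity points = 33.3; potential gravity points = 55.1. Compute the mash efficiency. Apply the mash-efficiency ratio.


efficiency = actual / potential × 100
efficiency = 33.3 / 55.1 × 100

60.4356 %


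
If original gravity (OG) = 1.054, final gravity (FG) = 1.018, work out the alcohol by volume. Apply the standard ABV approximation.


ABV = (OG − FG) · 131.25
ABV = (1.054 − 1.018) · 131.25

4.7250 % ABV


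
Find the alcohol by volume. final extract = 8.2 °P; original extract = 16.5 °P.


SG = 259/(259 − P);  ABV = (OG − FG)·131.25
OG = 259/(259 − 16.5) = 1.0680
FG = 259/(259 − 8.2) = 1.0327
ABV = (1.0680 − 1.0327)·131.25

4.6391 % ABV


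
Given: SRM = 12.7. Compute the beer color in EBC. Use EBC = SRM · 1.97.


EBC = 12.7 · 1.97

25.0190 EBC


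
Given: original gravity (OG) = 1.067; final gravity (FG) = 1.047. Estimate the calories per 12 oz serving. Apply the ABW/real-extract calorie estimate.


ABW = (OG−FG)·131.25·0.79/FG;  °P = 259 − 259/SG (for OG→OE and FG→AE);  RE = 0.1808·OE + 0.8192·AE;  Cal = (6.9·ABW + 4·(RE−0.1))·FG·3.55
ABW = (1.067 − 1.047)·131.25·0.79/1.047 = 1.9807
OE = 259 − 259/1.067 = 16.2634 °P
AE = 259 − 259/1.047 = 11.6266 °P
RE = 0.1808·16.2634 + 0.8192·11.6266 = 12.4649 °P
Cal = (6.9·1.9807 + 4·(12.4649−0.1))·1.047·3.55

234.6302 kcal


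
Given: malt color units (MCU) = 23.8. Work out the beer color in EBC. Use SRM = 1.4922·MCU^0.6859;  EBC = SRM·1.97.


SRM = 1.4922·23.8^0.6859 = 13.1226
EBC = 13.1226·1.97

25.8516 EBC


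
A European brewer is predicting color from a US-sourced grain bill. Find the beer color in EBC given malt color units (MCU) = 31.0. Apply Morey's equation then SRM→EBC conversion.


SRM = 1.4922·MCU^0.6859;  EBC = SRM·1.97
SRM = 1.4922·31.0^0.6859 = 15.7308
EBC = 15.7308·1.97

30.9898 EBC


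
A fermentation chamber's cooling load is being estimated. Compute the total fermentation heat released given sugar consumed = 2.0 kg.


Q = m_sugar · 590 kJ/kg
Q = 2.0 · 590

1180.0000 kJ


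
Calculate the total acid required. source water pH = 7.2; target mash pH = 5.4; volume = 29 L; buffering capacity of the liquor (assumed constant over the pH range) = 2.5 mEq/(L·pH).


acid = buffering capacity · (pH_source − pH_target) · V
acid = 2.5 · (7.2 − 5.4) · 29

130.5000 mEq


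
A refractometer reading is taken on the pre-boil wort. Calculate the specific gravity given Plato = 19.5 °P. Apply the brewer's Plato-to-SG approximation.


SG = 259/(259 − P)
SG = 259/(259 − 19.5)

1.0814


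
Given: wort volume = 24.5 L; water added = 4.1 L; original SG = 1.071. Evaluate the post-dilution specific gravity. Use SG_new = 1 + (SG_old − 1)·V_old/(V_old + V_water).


pts = (1.071 − 1)·1000·24.5/(24.5 + 4.1) = 60.8217
SG_new = 1 + 60.8217/1000

1.0608


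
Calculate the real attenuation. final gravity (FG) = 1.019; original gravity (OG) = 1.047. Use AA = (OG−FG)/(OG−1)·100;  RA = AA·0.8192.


AA = (1.047 − 1.019)/(1.047 − 1)·100 = 59.5745
RA = 59.5745·0.8192

48.8034 %


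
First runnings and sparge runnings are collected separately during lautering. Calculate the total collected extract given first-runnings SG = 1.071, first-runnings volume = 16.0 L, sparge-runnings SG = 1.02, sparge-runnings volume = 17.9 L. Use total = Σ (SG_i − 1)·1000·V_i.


first = (1.071 − 1)·1000·16.0 = 1136.0000
sparge = (1.02 − 1)·1000·17.9 = 358.0000
total = 1136.0000 + 358.0000

1494.0000 gravity·L


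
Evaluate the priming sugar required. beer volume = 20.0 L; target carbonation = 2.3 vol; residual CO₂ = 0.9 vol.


sugar = (target − residual)·4.0·V
sugar = (2.3 − 0.9)·4.0·20.0

112.0000 g


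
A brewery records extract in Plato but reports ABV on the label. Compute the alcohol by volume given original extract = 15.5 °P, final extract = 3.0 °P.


SG = 259/(259 − P);  ABV = (OG − FG)·131.25
OG = 259/(259 − 15.5) = 1.0637
FG = 259/(259 − 3.0) = 1.0117
ABV = (1.0637 − 1.0117)·131.25

6.8166 % ABV


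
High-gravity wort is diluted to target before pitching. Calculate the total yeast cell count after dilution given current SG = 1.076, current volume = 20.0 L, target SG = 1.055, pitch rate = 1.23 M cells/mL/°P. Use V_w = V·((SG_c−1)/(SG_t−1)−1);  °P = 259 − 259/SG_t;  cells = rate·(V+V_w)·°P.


V_w = 20.0·((1.076−1)/(1.055−1)−1) = 7.6364
V_final = 20.0 + 7.6364 = 27.6364
°P = 259 − 259/1.055 = 13.5024
cells = 1.23·27.6364·13.5024

458.9824 billion cells


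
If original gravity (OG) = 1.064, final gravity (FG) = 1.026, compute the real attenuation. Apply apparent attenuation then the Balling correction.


AA = (OG−FG)/(OG−1)·100;  RA = AA·0.8192
AA = (1.064 − 1.026)/(1.064 − 1)·100 = 59.3750
RA = 59.3750·0.8192

48.6400 %


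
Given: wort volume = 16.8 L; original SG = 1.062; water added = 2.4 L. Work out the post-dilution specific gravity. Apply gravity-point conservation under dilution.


SG_new = 1 + (SG_old − 1)·V_old/(V_old + V_water)
pts = (1.062 − 1)·1000·16.8/(16.8 + 2.4) = 54.2500
SG_new = 1 + 54.2500/1000

1.0543


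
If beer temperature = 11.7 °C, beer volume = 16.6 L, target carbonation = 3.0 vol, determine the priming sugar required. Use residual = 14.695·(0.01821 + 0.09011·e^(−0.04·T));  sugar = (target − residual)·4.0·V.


residual = 14.695·(0.01821 + 0.09011·e^(−0.04·11.7)) = 1.0969
sugar = (3.0 − 1.0969)·4.0·16.6

126.3685 g


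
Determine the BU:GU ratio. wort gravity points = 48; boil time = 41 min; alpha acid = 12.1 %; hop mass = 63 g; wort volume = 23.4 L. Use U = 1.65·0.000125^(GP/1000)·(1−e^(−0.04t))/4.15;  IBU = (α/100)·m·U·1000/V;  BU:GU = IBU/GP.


U = 1.65·0.000125^(48/1000)·(1−e^(−0.04·41))/4.15 = 0.2082
IBU = (12.1/100)·63·0.2082·1000/23.4 = 67.8178
BU:GU = 67.8178/48

1.4129


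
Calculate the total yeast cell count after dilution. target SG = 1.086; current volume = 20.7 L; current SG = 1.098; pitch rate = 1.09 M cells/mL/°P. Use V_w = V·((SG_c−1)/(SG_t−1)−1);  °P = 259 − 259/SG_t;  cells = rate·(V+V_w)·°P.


V_w = 20.7·((1.098−1)/(1.086−1)−1) = 2.8884
V_final = 20.7 + 2.8884 = 23.5884
°P = 259 − 259/1.086 = 20.5101
cells = 1.09·23.5884·20.5101

527.3426 billion cells


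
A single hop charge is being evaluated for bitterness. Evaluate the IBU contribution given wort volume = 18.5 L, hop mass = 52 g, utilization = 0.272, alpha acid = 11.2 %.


IBU = (α/100)·mass·U·1000 / V
IBU = (11.2/100)·52·0.272·1000 / 18.5

85.6285 IBU


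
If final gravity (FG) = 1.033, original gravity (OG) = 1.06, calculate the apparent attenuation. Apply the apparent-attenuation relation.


AA = (OG − FG)/(OG − 1) · 100
AA = (1.06 − 1.033)/(1.06 − 1) · 100

45.0000 %


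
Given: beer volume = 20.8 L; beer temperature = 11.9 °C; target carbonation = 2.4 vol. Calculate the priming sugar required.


residual = 14.695·(0.01821 + 0.09011·e^(−0.04·T));  sugar = (target − residual)·4.0·V
residual = 14.695·(0.01821 + 0.09011·e^(−0.04·11.9)) = 1.0903
sugar = (2.4 − 1.0903)·4.0·20.8

108.9710 g


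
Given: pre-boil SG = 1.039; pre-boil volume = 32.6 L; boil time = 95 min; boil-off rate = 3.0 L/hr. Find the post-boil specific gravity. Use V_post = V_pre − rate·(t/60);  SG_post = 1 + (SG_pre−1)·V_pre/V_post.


V_post = 32.6 − 3.0·(95/60) = 27.8500
SG_post = 1 + (1.039 − 1)·32.6/27.8500

1.0457


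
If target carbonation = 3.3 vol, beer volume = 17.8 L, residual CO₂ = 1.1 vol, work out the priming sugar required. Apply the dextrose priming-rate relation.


sugar = (target − residual)·4.0·V
sugar = (3.3 − 1.1)·4.0·17.8

156.6400 g


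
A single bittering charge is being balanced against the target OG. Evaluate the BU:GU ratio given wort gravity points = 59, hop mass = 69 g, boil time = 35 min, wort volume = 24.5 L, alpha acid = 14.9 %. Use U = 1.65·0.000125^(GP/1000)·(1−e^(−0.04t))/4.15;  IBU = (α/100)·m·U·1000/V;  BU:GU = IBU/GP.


U = 1.65·0.000125^(59/1000)·(1−e^(−0.04·35))/4.15 = 0.1763
IBU = (14.9/100)·69·0.1763·1000/24.5 = 73.9691
BU:GU = 73.9691/59

1.2537


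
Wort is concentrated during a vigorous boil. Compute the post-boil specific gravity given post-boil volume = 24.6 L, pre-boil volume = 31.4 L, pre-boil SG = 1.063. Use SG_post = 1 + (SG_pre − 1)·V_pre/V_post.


pts_pre = (1.063 − 1)·1000 = 63.0000
pts_post = 63.0000·31.4/24.6 = 80.4146
SG_post = 1 + 80.4146/1000

1.0804


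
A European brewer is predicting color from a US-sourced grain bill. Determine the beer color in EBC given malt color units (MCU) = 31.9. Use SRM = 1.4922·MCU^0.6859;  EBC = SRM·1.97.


SRM = 1.4922·31.9^0.6859 = 16.0427
EBC = 16.0427·1.97

31.6041 EBC


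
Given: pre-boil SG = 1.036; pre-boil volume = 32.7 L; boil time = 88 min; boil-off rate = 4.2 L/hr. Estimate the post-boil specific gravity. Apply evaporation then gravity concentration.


V_post = V_pre − rate·(t/60);  SG_post = 1 + (SG_pre−1)·V_pre/V_post
V_post = 32.7 − 4.2·(88/60) = 26.5400
SG_post = 1 + (1.036 − 1)·32.7/26.5400

1.0444


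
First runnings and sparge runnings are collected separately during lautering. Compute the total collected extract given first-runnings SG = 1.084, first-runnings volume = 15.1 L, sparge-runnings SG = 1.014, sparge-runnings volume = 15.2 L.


total = Σ (SG_i − 1)·1000·V_i
first = (1.084 − 1)·1000·15.1 = 1268.4000
sparge = (1.014 − 1)·1000·15.2 = 212.8000
total = 1268.4000 + 212.8000

1481.2000 gravity·L


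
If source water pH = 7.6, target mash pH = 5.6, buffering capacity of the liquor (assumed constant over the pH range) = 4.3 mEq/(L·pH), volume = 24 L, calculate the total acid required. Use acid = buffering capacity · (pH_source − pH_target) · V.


acid = 4.3 · (7.6 − 5.6) · 24

206.4000 mEq
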